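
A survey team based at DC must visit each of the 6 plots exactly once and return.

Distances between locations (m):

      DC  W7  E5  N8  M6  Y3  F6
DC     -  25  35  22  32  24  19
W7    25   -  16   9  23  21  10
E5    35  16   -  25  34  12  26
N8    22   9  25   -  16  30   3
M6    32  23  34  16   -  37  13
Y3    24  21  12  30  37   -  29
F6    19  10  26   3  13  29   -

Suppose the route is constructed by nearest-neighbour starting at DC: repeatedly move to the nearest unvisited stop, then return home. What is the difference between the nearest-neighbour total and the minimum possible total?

19 m longer than the optimal tour.

DC: F6=19, N8=22, Y3=24, W7=25, M6=32, E5=35 ⇒ F6
F6: N8=3, W7=10, M6=13, E5=26, Y3=29 ⇒ N8
N8: W7=9, M6=16, E5=25, Y3=30 ⇒ W7
W7: E5=16, Y3=21, M6=23 ⇒ E5
E5: Y3=12, M6=34 ⇒ Y3
Y3: M6=37 ⇒ M6
NN route DC → F6 → N8 → W7 → E5 → Y3 → M6 → DC costs 128.
Optimal: DC → M6 → F6 → N8 → W7 → E5 → Y3 → DC costs 109 (by enumerating all 360 distinct tours).
Excess = 128 − 109 = 19.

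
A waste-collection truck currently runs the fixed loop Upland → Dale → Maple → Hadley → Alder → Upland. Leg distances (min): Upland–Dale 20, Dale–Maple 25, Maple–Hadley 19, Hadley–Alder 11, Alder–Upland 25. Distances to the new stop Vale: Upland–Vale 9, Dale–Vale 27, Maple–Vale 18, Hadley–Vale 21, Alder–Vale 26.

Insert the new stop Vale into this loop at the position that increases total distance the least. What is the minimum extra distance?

Insertion cost between consecutive stops i–j is d(i,Vale) + d(Vale,j) − d(i,j):
  between Upland and Dale: 9 + 27 − 20 = 16
  between Dale and Maple: 27 + 18 − 25 = 20
  between Maple and Hadley: 18 + 21 − 19 = 20
  between Hadley and Alder: 21 + 26 − 11 = 36
  between Alder and Upland: 26 + 9 − 25 = 10
Cheapest insertion is between Alder and Upland, adding 10.
New total = 100 + 10 = 110.

Minimum extra distance: 10 min, inserting Vale between Alder and Upland.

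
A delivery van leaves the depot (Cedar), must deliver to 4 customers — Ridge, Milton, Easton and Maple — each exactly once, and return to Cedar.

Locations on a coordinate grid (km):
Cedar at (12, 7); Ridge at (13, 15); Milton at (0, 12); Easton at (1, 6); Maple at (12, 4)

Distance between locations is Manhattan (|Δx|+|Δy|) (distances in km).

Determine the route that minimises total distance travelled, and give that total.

Cedar→Ridge→Milton→Easton→Maple→Cedar: 9+16+7+13+3 = 48
Cedar→Ridge→Milton→Maple→Easton→Cedar: 9+16+20+13+12 = 70
Cedar→Ridge→Easton→Milton→Maple→Cedar: 9+21+7+20+3 = 60
Cedar→Ridge→Easton→Maple→Milton→Cedar: 9+21+13+20+17 = 80
Cedar→Ridge→Maple→Milton→Easton→Cedar: 9+12+20+7+12 = 60
Cedar→Ridge→Maple→Easton→Milton→Cedar: 9+12+13+7+17 = 58
Cedar→Milton→Ridge→Easton→Maple→Cedar: 17+16+21+13+3 = 70
Cedar→Milton→Ridge→Maple→Easton→Cedar: 17+16+12+13+12 = 70
Cedar→Milton→Easton→Ridge→Maple→Cedar: 17+7+21+12+3 = 60
Cedar→Milton→Maple→Ridge→Easton→Cedar: 17+20+12+21+12 = 82
Cedar→Easton→Ridge→Milton→Maple→Cedar: 12+21+16+20+3 = 72
Cedar→Easton→Milton→Ridge→Maple→Cedar: 12+7+16+12+3 = 50
The minimum is 48.
One optimal route: Cedar → Ridge → Milton → Easton → Maple → Cedar (or its reverse).

48 km — the shortest possible round trip.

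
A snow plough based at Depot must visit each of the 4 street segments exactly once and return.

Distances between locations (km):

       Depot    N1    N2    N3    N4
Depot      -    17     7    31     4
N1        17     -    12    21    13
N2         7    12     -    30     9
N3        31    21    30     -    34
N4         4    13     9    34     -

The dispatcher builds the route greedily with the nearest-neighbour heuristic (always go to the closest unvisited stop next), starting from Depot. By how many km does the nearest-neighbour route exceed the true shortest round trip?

Excess over optimum: 2 km.

Depot: N4=4, N2=7, N1=17, N3=31 ⇒ N4
N4: N2=9, N1=13, N3=34 ⇒ N2
N2: N1=12, N3=30 ⇒ N1
N1: N3=21 ⇒ N3
NN route Depot → N4 → N2 → N1 → N3 → Depot costs 77.
Optimal: Depot → N2 → N3 → N1 → N4 → Depot costs 75 (by enumerating all 12 distinct tours).
Excess = 77 − 75 = 2.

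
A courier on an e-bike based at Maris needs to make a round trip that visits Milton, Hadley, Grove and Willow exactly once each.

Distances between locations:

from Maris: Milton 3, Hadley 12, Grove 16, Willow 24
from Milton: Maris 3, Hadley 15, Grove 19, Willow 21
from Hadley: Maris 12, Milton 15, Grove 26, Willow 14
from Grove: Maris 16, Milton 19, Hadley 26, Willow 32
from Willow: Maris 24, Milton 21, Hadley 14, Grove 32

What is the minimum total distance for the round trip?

Minimum total distance: 80.

Maris - Milton - Hadley - Grove - Willow - Maris: 3+15+26+32+24 = 100
Maris - Milton - Hadley - Willow - Grove - Maris: 3+15+14+32+16 = 80
Maris - Milton - Grove - Hadley - Willow - Maris: 3+19+26+14+24 = 86
Maris - Milton - Grove - Willow - Hadley - Maris: 3+19+32+14+12 = 80
Maris - Milton - Willow - Hadley - Grove - Maris: 3+21+14+26+16 = 80
Maris - Milton - Willow - Grove - Hadley - Maris: 3+21+32+26+12 = 94
Maris - Hadley - Milton - Grove - Willow - Maris: 12+15+19+32+24 = 102
Maris - Hadley - Milton - Willow - Grove - Maris: 12+15+21+32+16 = 96
Maris - Hadley - Grove - Milton - Willow - Maris: 12+26+19+21+24 = 102
Maris - Hadley - Willow - Milton - Grove - Maris: 12+14+21+19+16 = 82
Maris - Grove - Milton - Hadley - Willow - Maris: 16+19+15+14+24 = 88
Maris - Grove - Hadley - Milton - Willow - Maris: 16+26+15+21+24 = 102
The minimum is 80.
One optimal route: Maris → Milton → Hadley → Willow → Grove → Maris (or its reverse).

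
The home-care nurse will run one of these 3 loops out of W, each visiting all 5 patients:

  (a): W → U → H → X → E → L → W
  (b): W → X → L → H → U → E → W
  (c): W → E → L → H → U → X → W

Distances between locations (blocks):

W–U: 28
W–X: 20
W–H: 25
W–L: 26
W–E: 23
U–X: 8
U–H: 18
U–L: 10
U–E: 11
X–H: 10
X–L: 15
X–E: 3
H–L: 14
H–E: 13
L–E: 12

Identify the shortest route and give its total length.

95 blocks — (c) is the shortest.

(a): 28 + 18 + 10 + 3 + 12 + 26 = 97
(b): 20 + 15 + 14 + 18 + 11 + 23 = 101
(c): 23 + 12 + 14 + 18 + 8 + 20 = 95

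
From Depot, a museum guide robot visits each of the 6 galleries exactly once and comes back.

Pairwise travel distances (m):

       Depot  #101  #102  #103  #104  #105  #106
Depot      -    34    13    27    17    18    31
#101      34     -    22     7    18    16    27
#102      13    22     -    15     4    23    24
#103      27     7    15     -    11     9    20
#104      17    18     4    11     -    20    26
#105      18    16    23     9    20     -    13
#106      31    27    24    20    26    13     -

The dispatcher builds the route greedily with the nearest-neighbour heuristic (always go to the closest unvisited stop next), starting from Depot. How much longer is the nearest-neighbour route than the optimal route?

2 m longer than the optimal tour.

Depot: #102=13, #104=17, #105=18, #103=27, #106=31, #101=34 ⇒ #102
#102: #104=4, #103=15, #101=22, #105=23, #106=24 ⇒ #104
#104: #103=11, #101=18, #105=20, #106=26 ⇒ #103
#103: #101=7, #105=9, #106=20 ⇒ #101
#101: #105=16, #106=27 ⇒ #105
#105: #106=13 ⇒ #106
NN route Depot → #102 → #104 → #103 → #101 → #105 → #106 → Depot costs 95.
Optimal: Depot → #102 → #104 → #101 → #103 → #106 → #105 → Depot costs 93 (by enumerating all 360 distinct tours).
Excess = 95 − 93 = 2.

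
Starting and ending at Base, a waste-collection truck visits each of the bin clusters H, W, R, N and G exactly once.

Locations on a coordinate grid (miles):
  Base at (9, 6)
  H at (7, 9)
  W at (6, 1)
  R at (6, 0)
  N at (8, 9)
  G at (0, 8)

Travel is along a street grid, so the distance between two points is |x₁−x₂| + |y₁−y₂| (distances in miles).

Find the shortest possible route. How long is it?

With 5 stops there are 5!/2 = 60 distinct round trips (a route and its reverse cost the same).
Base-H-W-R-N-G-Base: 5+9+1+11+9+11 = 46
Base-H-W-R-G-N-Base: 5+9+1+14+9+4 = 42
Base-H-W-N-R-G-Base: 5+9+10+11+14+11 = 60
Base-H-W-N-G-R-Base: 5+9+10+9+14+9 = 56
Base-H-W-G-R-N-Base: 5+9+13+14+11+4 = 56
Base-H-W-G-N-R-Base: 5+9+13+9+11+9 = 56
Base-H-R-W-N-G-Base: 5+10+1+10+9+11 = 46
Base-H-R-W-G-N-Base: 5+10+1+13+9+4 = 42
Base-H-R-N-W-G-Base: 5+10+11+10+13+11 = 60
Base-H-R-N-G-W-Base: 5+10+11+9+13+8 = 56
Base-H-R-G-W-N-Base: 5+10+14+13+10+4 = 56
Base-H-R-G-N-W-Base: 5+10+14+9+10+8 = 56
Base-H-N-W-R-G-Base: 5+1+10+1+14+11 = 42
Base-H-N-W-G-R-Base: 5+1+10+13+14+9 = 52
… (46 more)
Base-W-R-G-H-N-Base: 8+1+14+8+1+4 = 36  ← best
The minimum is 36.
One optimal route: Base → W → R → G → H → N → Base (or its reverse).

36 miles — the shortest possible round trip.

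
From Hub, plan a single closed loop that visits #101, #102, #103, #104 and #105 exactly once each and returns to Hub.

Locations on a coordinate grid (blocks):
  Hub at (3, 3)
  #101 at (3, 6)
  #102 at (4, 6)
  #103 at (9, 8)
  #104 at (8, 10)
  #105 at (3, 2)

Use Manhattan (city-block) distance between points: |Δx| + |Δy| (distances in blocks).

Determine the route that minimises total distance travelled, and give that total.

With 5 stops there are 5!/2 = 60 distinct round trips (a route and its reverse cost the same).
Hub→#101→#102→#103→#104→#105→Hub: 3+1+7+3+13+1 = 28
Hub→#101→#102→#103→#105→#104→Hub: 3+1+7+12+13+12 = 48
Hub→#101→#102→#104→#103→#105→Hub: 3+1+8+3+12+1 = 28
Hub→#101→#102→#104→#105→#103→Hub: 3+1+8+13+12+11 = 48
Hub→#101→#102→#105→#103→#104→Hub: 3+1+5+12+3+12 = 36
Hub→#101→#102→#105→#104→#103→Hub: 3+1+5+13+3+11 = 36
Hub→#101→#103→#102→#104→#105→Hub: 3+8+7+8+13+1 = 40
Hub→#101→#103→#102→#105→#104→Hub: 3+8+7+5+13+12 = 48
Hub→#101→#103→#104→#102→#105→Hub: 3+8+3+8+5+1 = 28
Hub→#101→#103→#104→#105→#102→Hub: 3+8+3+13+5+4 = 36
Hub→#101→#103→#105→#102→#104→Hub: 3+8+12+5+8+12 = 48
Hub→#101→#103→#105→#104→#102→Hub: 3+8+12+13+8+4 = 48
Hub→#101→#104→#102→#103→#105→Hub: 3+9+8+7+12+1 = 40
Hub→#101→#104→#102→#105→#103→Hub: 3+9+8+5+12+11 = 48
… (46 more)
The minimum is 28.
One optimal route: Hub → #101 → #102 → #103 → #104 → #105 → Hub (or its reverse).

Shortest round trip = 28 blocks.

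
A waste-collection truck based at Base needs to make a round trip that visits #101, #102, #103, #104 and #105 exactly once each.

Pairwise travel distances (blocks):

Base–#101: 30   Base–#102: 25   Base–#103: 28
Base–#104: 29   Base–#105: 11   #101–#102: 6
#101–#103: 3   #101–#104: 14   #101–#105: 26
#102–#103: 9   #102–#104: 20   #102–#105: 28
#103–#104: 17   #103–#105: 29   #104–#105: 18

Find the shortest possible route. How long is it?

Minimum total distance: 80 blocks.

There are 60 distinct closed tours to check (reversals are equivalent).
Base → #101 → #102 → #103 → #104 → #105 → Base: 30+6+9+17+18+11 = 91
Base → #101 → #102 → #103 → #105 → #104 → Base: 30+6+9+29+18+29 = 121
Base → #101 → #102 → #104 → #103 → #105 → Base: 30+6+20+17+29+11 = 113
Base → #101 → #102 → #104 → #105 → #103 → Base: 30+6+20+18+29+28 = 131
Base → #101 → #102 → #105 → #103 → #104 → Base: 30+6+28+29+17+29 = 139
Base → #101 → #102 → #105 → #104 → #103 → Base: 30+6+28+18+17+28 = 127
Base → #101 → #103 → #102 → #104 → #105 → Base: 30+3+9+20+18+11 = 91
Base → #101 → #103 → #102 → #105 → #104 → Base: 30+3+9+28+18+29 = 117
Base → #101 → #103 → #104 → #102 → #105 → Base: 30+3+17+20+28+11 = 109
Base → #101 → #103 → #104 → #105 → #102 → Base: 30+3+17+18+28+25 = 121
Base → #101 → #103 → #105 → #102 → #104 → Base: 30+3+29+28+20+29 = 139
Base → #101 → #103 → #105 → #104 → #102 → Base: 30+3+29+18+20+25 = 125
Base → #101 → #104 → #102 → #103 → #105 → Base: 30+14+20+9+29+11 = 113
Base → #101 → #104 → #102 → #105 → #103 → Base: 30+14+20+28+29+28 = 149
… (46 more)
Base → #102 → #101 → #103 → #104 → #105 → Base: 25+6+3+17+18+11 = 80  ← best
The minimum is 80.
One optimal route: Base → #102 → #101 → #103 → #104 → #105 → Base (or its reverse).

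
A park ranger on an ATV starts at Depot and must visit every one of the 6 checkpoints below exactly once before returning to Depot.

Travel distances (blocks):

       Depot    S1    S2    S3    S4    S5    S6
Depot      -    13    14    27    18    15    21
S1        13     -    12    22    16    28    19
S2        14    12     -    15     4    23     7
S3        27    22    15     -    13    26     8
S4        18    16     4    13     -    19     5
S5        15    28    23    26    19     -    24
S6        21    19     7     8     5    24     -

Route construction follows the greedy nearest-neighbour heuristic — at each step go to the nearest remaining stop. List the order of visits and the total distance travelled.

Depot → [S1:13 / S2:14 / S5:15 / S4:18 / S6:21 / S3:27] → S1 (13)
S1 → [S2:12 / S4:16 / S6:19 / S3:22 / S5:28] → S2 (12)
S2 → [S4:4 / S6:7 / S3:15 / S5:23] → S4 (4)
S4 → [S6:5 / S3:13 / S5:19] → S6 (5)
S6 → [S3:8 / S5:24] → S3 (8)
S3 → [S5:26] → S5 (26)
Return S5→Depot: 15.
Total = 13 + 12 + 4 + 5 + 8 + 26 + 15 = 83.

83 blocks along Depot → S1 → S2 → S4 → S6 → S3 → S5 → Depot.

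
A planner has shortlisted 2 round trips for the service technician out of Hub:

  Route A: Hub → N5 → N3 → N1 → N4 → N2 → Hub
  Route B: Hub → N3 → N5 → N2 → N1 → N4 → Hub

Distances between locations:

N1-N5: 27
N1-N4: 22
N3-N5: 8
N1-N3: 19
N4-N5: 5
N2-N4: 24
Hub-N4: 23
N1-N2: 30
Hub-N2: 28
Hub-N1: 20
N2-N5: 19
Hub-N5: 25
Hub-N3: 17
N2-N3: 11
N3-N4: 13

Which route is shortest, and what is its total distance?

Route A: 25 + 8 + 19 + 22 + 24 + 28 = 126
Route B: 17 + 8 + 19 + 30 + 22 + 23 = 119

Shortest is Route B, total 119.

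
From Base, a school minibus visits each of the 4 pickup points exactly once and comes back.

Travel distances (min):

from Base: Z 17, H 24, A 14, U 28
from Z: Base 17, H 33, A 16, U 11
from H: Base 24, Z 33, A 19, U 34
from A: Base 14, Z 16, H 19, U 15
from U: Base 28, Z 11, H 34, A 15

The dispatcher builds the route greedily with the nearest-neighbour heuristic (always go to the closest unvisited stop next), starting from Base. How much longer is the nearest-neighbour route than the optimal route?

From Base: A=14, Z=17, H=24, U=28 → choose A (14).
From A: U=15, Z=16, H=19 → choose U (15).
From U: Z=11, H=34 → choose Z (11).
From Z: H=33 → choose H (33).
NN route Base → A → U → Z → H → Base costs 97.
Optimal: Base → Z → U → A → H → Base costs 86 (by enumerating all 12 distinct tours).
Excess = 97 − 86 = 11.

The nearest-neighbour route is 11 min longer than optimal.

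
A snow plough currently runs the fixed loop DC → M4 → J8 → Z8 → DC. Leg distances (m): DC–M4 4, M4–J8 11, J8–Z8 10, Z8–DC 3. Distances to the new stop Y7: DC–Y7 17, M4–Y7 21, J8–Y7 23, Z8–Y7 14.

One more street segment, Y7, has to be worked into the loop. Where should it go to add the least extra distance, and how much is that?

+27 m — insert Y7 between J8 and Z8.

Insertion cost between consecutive stops i–j is d(i,Y7) + d(Y7,j) − d(i,j):
  between DC and M4: 17 + 21 − 4 = 34
  between M4 and J8: 21 + 23 − 11 = 33
  between J8 and Z8: 23 + 14 − 10 = 27
  between Z8 and DC: 14 + 17 − 3 = 28
Cheapest insertion is between J8 and Z8, adding 27.
New total = 28 + 27 = 55.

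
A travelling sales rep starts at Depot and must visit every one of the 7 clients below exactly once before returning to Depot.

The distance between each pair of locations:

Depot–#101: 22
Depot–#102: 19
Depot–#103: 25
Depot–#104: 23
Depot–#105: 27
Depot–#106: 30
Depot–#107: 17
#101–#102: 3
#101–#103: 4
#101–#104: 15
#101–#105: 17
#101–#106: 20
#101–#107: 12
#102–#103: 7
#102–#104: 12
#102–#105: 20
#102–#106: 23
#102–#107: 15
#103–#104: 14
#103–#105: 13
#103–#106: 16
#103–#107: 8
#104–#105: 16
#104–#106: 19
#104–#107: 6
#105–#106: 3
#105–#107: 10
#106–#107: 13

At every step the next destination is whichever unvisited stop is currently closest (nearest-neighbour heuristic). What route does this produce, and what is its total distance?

88 along Depot → #107 → #104 → #102 → #101 → #103 → #105 → #106 → Depot.

From Depot: distances to unvisited — #107=17, #102=19, #101=22, #104=23, #103=25, #105=27, #106=30. Nearest is #107 (17).
From #107: distances to unvisited — #104=6, #103=8, #105=10, #101=12, #106=13, #102=15. Nearest is #104 (6).
From #104: distances to unvisited — #102=12, #103=14, #101=15, #105=16, #106=19. Nearest is #102 (12).
From #102: distances to unvisited — #101=3, #103=7, #105=20, #106=23. Nearest is #101 (3).
From #101: distances to unvisited — #103=4, #105=17, #106=20. Nearest is #103 (4).
From #103: distances to unvisited — #105=13, #106=16. Nearest is #105 (13).
From #105: distances to unvisited — #106=3. Nearest is #106 (3).
Return #106→Depot: 30.
Total = 17 + 6 + 12 + 3 + 4 + 13 + 3 + 30 = 88.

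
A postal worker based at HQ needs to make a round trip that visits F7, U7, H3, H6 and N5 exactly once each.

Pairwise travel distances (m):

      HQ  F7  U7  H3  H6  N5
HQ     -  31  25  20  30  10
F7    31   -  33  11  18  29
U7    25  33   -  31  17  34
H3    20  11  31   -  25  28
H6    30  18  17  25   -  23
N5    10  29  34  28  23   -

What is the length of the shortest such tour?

There are 60 distinct closed tours to check (reversals are equivalent).
HQ → F7 → U7 → H3 → H6 → N5 → HQ: 31+33+31+25+23+10 = 153
HQ → F7 → U7 → H3 → N5 → H6 → HQ: 31+33+31+28+23+30 = 176
HQ → F7 → U7 → H6 → H3 → N5 → HQ: 31+33+17+25+28+10 = 144
HQ → F7 → U7 → H6 → N5 → H3 → HQ: 31+33+17+23+28+20 = 152
HQ → F7 → U7 → N5 → H3 → H6 → HQ: 31+33+34+28+25+30 = 181
HQ → F7 → U7 → N5 → H6 → H3 → HQ: 31+33+34+23+25+20 = 166
HQ → F7 → H3 → U7 → H6 → N5 → HQ: 31+11+31+17+23+10 = 123
HQ → F7 → H3 → U7 → N5 → H6 → HQ: 31+11+31+34+23+30 = 160
HQ → F7 → H3 → H6 → U7 → N5 → HQ: 31+11+25+17+34+10 = 128
HQ → F7 → H3 → H6 → N5 → U7 → HQ: 31+11+25+23+34+25 = 149
HQ → F7 → H3 → N5 → U7 → H6 → HQ: 31+11+28+34+17+30 = 151
HQ → F7 → H3 → N5 → H6 → U7 → HQ: 31+11+28+23+17+25 = 135
HQ → F7 → H6 → U7 → H3 → N5 → HQ: 31+18+17+31+28+10 = 135
HQ → F7 → H6 → U7 → N5 → H3 → HQ: 31+18+17+34+28+20 = 148
… (46 more)
HQ → U7 → H6 → F7 → H3 → N5 → HQ: 25+17+18+11+28+10 = 109  ← best
The minimum is 109.
One optimal route: HQ → U7 → H6 → F7 → H3 → N5 → HQ (or its reverse).

Shortest round trip = 109 m.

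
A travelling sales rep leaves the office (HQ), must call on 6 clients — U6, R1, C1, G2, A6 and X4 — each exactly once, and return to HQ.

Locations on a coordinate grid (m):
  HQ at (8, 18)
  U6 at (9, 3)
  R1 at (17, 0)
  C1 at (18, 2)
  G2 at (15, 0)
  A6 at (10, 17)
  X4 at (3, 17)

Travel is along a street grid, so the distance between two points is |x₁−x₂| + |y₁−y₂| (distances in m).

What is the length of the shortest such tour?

66 m — the shortest possible round trip.

HQ→U6→R1→C1→G2→A6→X4→HQ: 16+11+3+5+22+7+6 = 70
HQ→U6→R1→C1→G2→X4→A6→HQ: 16+11+3+5+29+7+3 = 74
HQ→U6→R1→C1→A6→G2→X4→HQ: 16+11+3+23+22+29+6 = 110
HQ→U6→R1→C1→A6→X4→G2→HQ: 16+11+3+23+7+29+25 = 114
HQ→U6→R1→C1→X4→G2→A6→HQ: 16+11+3+30+29+22+3 = 114
HQ→U6→R1→C1→X4→A6→G2→HQ: 16+11+3+30+7+22+25 = 114
HQ→U6→R1→G2→C1→A6→X4→HQ: 16+11+2+5+23+7+6 = 70
HQ→U6→R1→G2→C1→X4→A6→HQ: 16+11+2+5+30+7+3 = 74
… (352 more)
HQ→U6→C1→R1→G2→A6→X4→HQ: 16+10+3+2+22+7+6 = 66  ← best
The minimum is 66.
One optimal route: HQ → U6 → C1 → R1 → G2 → A6 → X4 → HQ (or its reverse).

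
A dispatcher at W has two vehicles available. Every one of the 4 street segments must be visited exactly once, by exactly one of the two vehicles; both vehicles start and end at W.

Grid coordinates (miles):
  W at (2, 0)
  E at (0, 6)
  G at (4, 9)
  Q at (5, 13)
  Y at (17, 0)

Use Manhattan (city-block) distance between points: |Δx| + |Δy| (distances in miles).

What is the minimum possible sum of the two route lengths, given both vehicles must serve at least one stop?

66 miles — the smallest possible combined total.

Try each way of splitting the stops between the two vehicles (each non-empty) and, for each split, find the best tour for each vehicle:
  {E} + {G, Q, Y}: 16 + 56 = 72
  {G} + {E, Q, Y}: 22 + 60 = 82
  {E, G} + {Q, Y}: 26 + 56 = 82
  {Q} + {E, G, Y}: 32 + 52 = 84
  {E, Q} + {G, Y}: 36 + 48 = 84
  {G, Q} + {E, Y}: 32 + 46 = 78
  … (7 splits in total)
  {E, G, Q} + {Y}: 36 + 30 = 66  ← best
Best: vehicle 1 W → E → G → Q → W = 36; vehicle 2 W → Y → W = 30; combined 66.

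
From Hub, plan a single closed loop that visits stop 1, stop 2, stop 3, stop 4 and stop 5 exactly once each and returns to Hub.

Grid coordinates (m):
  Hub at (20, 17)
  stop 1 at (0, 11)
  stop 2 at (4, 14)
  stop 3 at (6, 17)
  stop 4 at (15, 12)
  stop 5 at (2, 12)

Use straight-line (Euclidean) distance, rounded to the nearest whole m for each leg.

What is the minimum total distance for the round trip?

Minimum total distance: 45 m.

With 5 stops there are 5!/2 = 60 distinct round trips (a route and its reverse cost the same).
Hub-stop 1-stop 2-stop 3-stop 4-stop 5-Hub: 21+5+4+10+13+19 = 72
Hub-stop 1-stop 2-stop 3-stop 5-stop 4-Hub: 21+5+4+6+13+7 = 56
Hub-stop 1-stop 2-stop 4-stop 3-stop 5-Hub: 21+5+11+10+6+19 = 72
Hub-stop 1-stop 2-stop 4-stop 5-stop 3-Hub: 21+5+11+13+6+14 = 70
Hub-stop 1-stop 2-stop 5-stop 3-stop 4-Hub: 21+5+3+6+10+7 = 52
Hub-stop 1-stop 2-stop 5-stop 4-stop 3-Hub: 21+5+3+13+10+14 = 66
Hub-stop 1-stop 3-stop 2-stop 4-stop 5-Hub: 21+8+4+11+13+19 = 76
Hub-stop 1-stop 3-stop 2-stop 5-stop 4-Hub: 21+8+4+3+13+7 = 56
Hub-stop 1-stop 3-stop 4-stop 2-stop 5-Hub: 21+8+10+11+3+19 = 72
Hub-stop 1-stop 3-stop 4-stop 5-stop 2-Hub: 21+8+10+13+3+16 = 71
Hub-stop 1-stop 3-stop 5-stop 2-stop 4-Hub: 21+8+6+3+11+7 = 56
Hub-stop 1-stop 3-stop 5-stop 4-stop 2-Hub: 21+8+6+13+11+16 = 75
Hub-stop 1-stop 4-stop 2-stop 3-stop 5-Hub: 21+15+11+4+6+19 = 76
Hub-stop 1-stop 4-stop 2-stop 5-stop 3-Hub: 21+15+11+3+6+14 = 70
… (46 more)
Hub-stop 3-stop 1-stop 5-stop 2-stop 4-Hub: 14+8+2+3+11+7 = 45  ← best
The minimum is 45.
One optimal route: Hub → stop 3 → stop 1 → stop 5 → stop 2 → stop 4 → Hub (or its reverse).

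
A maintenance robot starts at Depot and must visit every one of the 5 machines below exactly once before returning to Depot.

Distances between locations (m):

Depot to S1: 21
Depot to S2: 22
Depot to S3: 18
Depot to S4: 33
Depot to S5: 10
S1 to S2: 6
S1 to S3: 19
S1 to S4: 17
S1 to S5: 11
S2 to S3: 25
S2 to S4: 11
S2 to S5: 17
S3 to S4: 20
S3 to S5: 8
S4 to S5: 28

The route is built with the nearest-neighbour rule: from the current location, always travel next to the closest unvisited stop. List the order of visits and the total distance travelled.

Nearest-neighbour total = 87 m; route Depot → S5 → S3 → S1 → S2 → S4 → Depot.

From Depot: distances to unvisited — S5=10, S3=18, S1=21, S2=22, S4=33. Nearest is S5 (10).
From S5: distances to unvisited — S3=8, S1=11, S2=17, S4=28. Nearest is S3 (8).
From S3: distances to unvisited — S1=19, S4=20, S2=25. Nearest is S1 (19).
From S1: distances to unvisited — S2=6, S4=17. Nearest is S2 (6).
From S2: distances to unvisited — S4=11. Nearest is S4 (11).
Return S4→Depot: 33.
Total = 10 + 8 + 19 + 6 + 11 + 33 = 87.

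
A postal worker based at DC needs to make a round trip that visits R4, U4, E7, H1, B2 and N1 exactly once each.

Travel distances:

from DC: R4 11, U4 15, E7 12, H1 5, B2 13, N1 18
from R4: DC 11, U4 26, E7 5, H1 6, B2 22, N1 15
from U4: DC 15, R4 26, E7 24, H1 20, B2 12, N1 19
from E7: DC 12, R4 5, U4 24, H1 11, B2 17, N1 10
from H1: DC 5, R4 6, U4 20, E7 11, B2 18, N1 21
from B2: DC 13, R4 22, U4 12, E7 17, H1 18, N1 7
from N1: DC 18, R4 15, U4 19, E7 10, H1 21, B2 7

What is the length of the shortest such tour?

Shortest round trip = 60.

There are 360 distinct closed tours to check (reversals are equivalent).
DC - R4 - U4 - E7 - H1 - B2 - N1 - DC: 11+26+24+11+18+7+18 = 115
DC - R4 - U4 - E7 - H1 - N1 - B2 - DC: 11+26+24+11+21+7+13 = 113
DC - R4 - U4 - E7 - B2 - H1 - N1 - DC: 11+26+24+17+18+21+18 = 135
DC - R4 - U4 - E7 - B2 - N1 - H1 - DC: 11+26+24+17+7+21+5 = 111
DC - R4 - U4 - E7 - N1 - H1 - B2 - DC: 11+26+24+10+21+18+13 = 123
DC - R4 - U4 - E7 - N1 - B2 - H1 - DC: 11+26+24+10+7+18+5 = 101
DC - R4 - U4 - H1 - E7 - B2 - N1 - DC: 11+26+20+11+17+7+18 = 110
DC - R4 - U4 - H1 - E7 - N1 - B2 - DC: 11+26+20+11+10+7+13 = 98
… (352 more)
DC - U4 - B2 - N1 - E7 - R4 - H1 - DC: 15+12+7+10+5+6+5 = 60  ← best
The minimum is 60.
One optimal route: DC → U4 → B2 → N1 → E7 → R4 → H1 → DC (or its reverse).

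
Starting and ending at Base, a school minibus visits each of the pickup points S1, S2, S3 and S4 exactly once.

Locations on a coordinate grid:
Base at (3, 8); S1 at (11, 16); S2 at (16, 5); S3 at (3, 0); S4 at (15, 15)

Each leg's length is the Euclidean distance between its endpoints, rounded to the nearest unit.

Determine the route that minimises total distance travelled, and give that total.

Base-S1-S2-S3-S4-Base: 11+12+14+19+14 = 70
Base-S1-S2-S4-S3-Base: 11+12+10+19+8 = 60
Base-S1-S3-S2-S4-Base: 11+18+14+10+14 = 67
Base-S1-S3-S4-S2-Base: 11+18+19+10+13 = 71
Base-S1-S4-S2-S3-Base: 11+4+10+14+8 = 47
Base-S1-S4-S3-S2-Base: 11+4+19+14+13 = 61
Base-S2-S1-S3-S4-Base: 13+12+18+19+14 = 76
Base-S2-S1-S4-S3-Base: 13+12+4+19+8 = 56
Base-S2-S3-S1-S4-Base: 13+14+18+4+14 = 63
Base-S2-S4-S1-S3-Base: 13+10+4+18+8 = 53
Base-S3-S1-S2-S4-Base: 8+18+12+10+14 = 62
Base-S3-S2-S1-S4-Base: 8+14+12+4+14 = 52
The minimum is 47.
One optimal route: Base → S1 → S4 → S2 → S3 → Base (or its reverse).

Minimum total distance: 47.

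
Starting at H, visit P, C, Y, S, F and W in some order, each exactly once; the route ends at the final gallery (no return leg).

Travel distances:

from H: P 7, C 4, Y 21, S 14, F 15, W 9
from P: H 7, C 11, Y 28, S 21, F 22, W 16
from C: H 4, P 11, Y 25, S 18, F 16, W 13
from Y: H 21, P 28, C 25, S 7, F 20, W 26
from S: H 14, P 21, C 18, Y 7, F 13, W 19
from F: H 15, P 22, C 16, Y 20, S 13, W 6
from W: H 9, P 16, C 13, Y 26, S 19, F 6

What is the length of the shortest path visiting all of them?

Shortest open route: 57.

There are 6! = 720 possible orderings.
H → P → C → Y → S → F → W: 7+11+25+7+13+6 = 69
H → P → C → Y → S → W → F: 7+11+25+7+19+6 = 75
H → P → C → Y → F → S → W: 7+11+25+20+13+19 = 95
H → P → C → Y → F → W → S: 7+11+25+20+6+19 = 88
H → P → C → Y → W → S → F: 7+11+25+26+19+13 = 101
H → P → C → Y → W → F → S: 7+11+25+26+6+13 = 88
H → P → C → S → Y → F → W: 7+11+18+7+20+6 = 69
H → P → C → S → Y → W → F: 7+11+18+7+26+6 = 75
… (712 more)
H → P → C → W → F → S → Y: 7+11+13+6+13+7 = 57  ← best
The minimum is 57.
One shortest path: H → P → C → W → F → S → Y.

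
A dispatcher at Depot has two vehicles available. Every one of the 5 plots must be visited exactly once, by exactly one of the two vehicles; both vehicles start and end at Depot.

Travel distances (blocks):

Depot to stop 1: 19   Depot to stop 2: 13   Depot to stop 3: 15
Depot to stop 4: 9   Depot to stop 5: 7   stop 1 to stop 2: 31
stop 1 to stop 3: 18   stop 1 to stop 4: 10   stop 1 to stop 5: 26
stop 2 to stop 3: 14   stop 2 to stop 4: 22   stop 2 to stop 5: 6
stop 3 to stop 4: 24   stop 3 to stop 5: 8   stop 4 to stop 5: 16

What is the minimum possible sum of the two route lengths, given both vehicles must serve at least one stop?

Check every non-empty split of the stops between the two vehicles; for each half take its own optimal tour:
  {stop 1} + {stop 2, stop 3, stop 4, stop 5}: 38 + 60 = 98
  {stop 2} + {stop 1, stop 3, stop 4, stop 5}: 26 + 52 = 78
  {stop 1, stop 2} + {stop 3, stop 4, stop 5}: 63 + 48 = 111
  {stop 3} + {stop 1, stop 2, stop 4, stop 5}: 30 + 63 = 93
  {stop 1, stop 3} + {stop 2, stop 4, stop 5}: 52 + 44 = 96
  {stop 2, stop 3} + {stop 1, stop 4, stop 5}: 42 + 52 = 94
  … (15 splits in total)
Best: vehicle 1 Depot → stop 2 → Depot = 26; vehicle 2 Depot → stop 4 → stop 1 → stop 3 → stop 5 → Depot = 52; combined 78.

Minimum combined distance: 78 blocks.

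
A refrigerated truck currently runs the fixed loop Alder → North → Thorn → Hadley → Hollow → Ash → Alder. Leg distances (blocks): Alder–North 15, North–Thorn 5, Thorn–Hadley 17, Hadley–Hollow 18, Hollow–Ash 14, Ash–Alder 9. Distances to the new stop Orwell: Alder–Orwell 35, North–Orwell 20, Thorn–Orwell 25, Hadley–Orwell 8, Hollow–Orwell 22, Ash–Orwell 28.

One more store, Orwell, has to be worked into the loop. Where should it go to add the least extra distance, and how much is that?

Insertion cost between consecutive stops i–j is d(i,Orwell) + d(Orwell,j) − d(i,j):
  between Alder and North: 35 + 20 − 15 = 40
  between North and Thorn: 20 + 25 − 5 = 40
  between Thorn and Hadley: 25 + 8 − 17 = 16
  between Hadley and Hollow: 8 + 22 − 18 = 12
  between Hollow and Ash: 22 + 28 − 14 = 36
  between Ash and Alder: 28 + 35 − 9 = 54
Cheapest insertion is between Hadley and Hollow, adding 12.
New total = 78 + 12 = 90.

+12 blocks — insert Orwell between Hadley and Hollow.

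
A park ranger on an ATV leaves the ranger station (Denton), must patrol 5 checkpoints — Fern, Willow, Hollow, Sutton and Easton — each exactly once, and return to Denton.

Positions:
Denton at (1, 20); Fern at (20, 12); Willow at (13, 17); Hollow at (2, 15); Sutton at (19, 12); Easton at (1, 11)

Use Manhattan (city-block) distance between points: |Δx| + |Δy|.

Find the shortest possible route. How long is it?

Denton→Fern→Willow→Hollow→Sutton→Easton→Denton: 27+12+13+20+19+9 = 100
Denton→Fern→Willow→Hollow→Easton→Sutton→Denton: 27+12+13+5+19+26 = 102
Denton→Fern→Willow→Sutton→Hollow→Easton→Denton: 27+12+11+20+5+9 = 84
Denton→Fern→Willow→Sutton→Easton→Hollow→Denton: 27+12+11+19+5+6 = 80
Denton→Fern→Willow→Easton→Hollow→Sutton→Denton: 27+12+18+5+20+26 = 108
Denton→Fern→Willow→Easton→Sutton→Hollow→Denton: 27+12+18+19+20+6 = 102
Denton→Fern→Hollow→Willow→Sutton→Easton→Denton: 27+21+13+11+19+9 = 100
Denton→Fern→Hollow→Willow→Easton→Sutton→Denton: 27+21+13+18+19+26 = 124
Denton→Fern→Hollow→Sutton→Willow→Easton→Denton: 27+21+20+11+18+9 = 106
Denton→Fern→Hollow→Sutton→Easton→Willow→Denton: 27+21+20+19+18+15 = 120
Denton→Fern→Hollow→Easton→Willow→Sutton→Denton: 27+21+5+18+11+26 = 108
Denton→Fern→Hollow→Easton→Sutton→Willow→Denton: 27+21+5+19+11+15 = 98
Denton→Fern→Sutton→Willow→Hollow→Easton→Denton: 27+1+11+13+5+9 = 66
Denton→Fern→Sutton→Willow→Easton→Hollow→Denton: 27+1+11+18+5+6 = 68
… (46 more)
Denton→Willow→Fern→Sutton→Easton→Hollow→Denton: 15+12+1+19+5+6 = 58  ← best
The minimum is 58.
One optimal route: Denton → Willow → Fern → Sutton → Easton → Hollow → Denton (or its reverse).

Minimum total distance: 58.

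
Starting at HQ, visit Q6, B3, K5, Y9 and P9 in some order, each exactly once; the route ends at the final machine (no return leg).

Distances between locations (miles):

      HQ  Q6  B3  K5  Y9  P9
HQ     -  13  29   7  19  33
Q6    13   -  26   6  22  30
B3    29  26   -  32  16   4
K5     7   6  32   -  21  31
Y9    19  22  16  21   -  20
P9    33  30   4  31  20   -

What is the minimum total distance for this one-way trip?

55 miles — the minimum one-way total.

There are 5! = 120 possible orderings.
HQ - Q6 - B3 - K5 - Y9 - P9: 13+26+32+21+20 = 112
HQ - Q6 - B3 - K5 - P9 - Y9: 13+26+32+31+20 = 122
HQ - Q6 - B3 - Y9 - K5 - P9: 13+26+16+21+31 = 107
HQ - Q6 - B3 - Y9 - P9 - K5: 13+26+16+20+31 = 106
HQ - Q6 - B3 - P9 - K5 - Y9: 13+26+4+31+21 = 95
HQ - Q6 - B3 - P9 - Y9 - K5: 13+26+4+20+21 = 84
HQ - Q6 - K5 - B3 - Y9 - P9: 13+6+32+16+20 = 87
HQ - Q6 - K5 - B3 - P9 - Y9: 13+6+32+4+20 = 75
HQ - Q6 - K5 - Y9 - B3 - P9: 13+6+21+16+4 = 60
HQ - Q6 - K5 - Y9 - P9 - B3: 13+6+21+20+4 = 64
HQ - Q6 - K5 - P9 - B3 - Y9: 13+6+31+4+16 = 70
HQ - Q6 - K5 - P9 - Y9 - B3: 13+6+31+20+16 = 86
HQ - Q6 - Y9 - B3 - K5 - P9: 13+22+16+32+31 = 114
HQ - Q6 - Y9 - B3 - P9 - K5: 13+22+16+4+31 = 86
… (106 more)
HQ - K5 - Q6 - Y9 - B3 - P9: 7+6+22+16+4 = 55  ← best
The minimum is 55.
One shortest path: HQ → K5 → Q6 → Y9 → B3 → P9.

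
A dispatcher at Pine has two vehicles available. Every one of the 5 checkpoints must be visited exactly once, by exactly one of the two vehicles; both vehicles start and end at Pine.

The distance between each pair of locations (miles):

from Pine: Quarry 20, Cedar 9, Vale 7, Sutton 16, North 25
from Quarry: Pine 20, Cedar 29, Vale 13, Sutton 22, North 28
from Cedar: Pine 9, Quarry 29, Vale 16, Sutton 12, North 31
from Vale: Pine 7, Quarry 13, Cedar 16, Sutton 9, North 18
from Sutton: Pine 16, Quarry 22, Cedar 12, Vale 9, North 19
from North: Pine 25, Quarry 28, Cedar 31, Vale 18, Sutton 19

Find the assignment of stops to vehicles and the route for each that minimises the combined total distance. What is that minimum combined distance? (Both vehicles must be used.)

Minimum combined distance: 101 miles.

There are 2^4 − 1 = 15 ways to divide the 5 stops into two non-empty groups. For each, the best each vehicle can do is its own shortest tour through its group:
  {Quarry} + {Cedar, Vale, Sutton, North}: 40 + 65 = 105
  {Cedar} + {Quarry, Vale, Sutton, North}: 18 + 83 = 101
  {Quarry, Cedar} + {Vale, Sutton, North}: 58 + 60 = 118
  {Vale} + {Quarry, Cedar, Sutton, North}: 14 + 88 = 102
  {Quarry, Vale} + {Cedar, Sutton, North}: 40 + 65 = 105
  {Cedar, Vale} + {Quarry, Sutton, North}: 32 + 83 = 115
  … (15 splits in total)
Best: vehicle 1 Pine → Cedar → Pine = 18; vehicle 2 Pine → Quarry → North → Sutton → Vale → Pine = 83; combined 101.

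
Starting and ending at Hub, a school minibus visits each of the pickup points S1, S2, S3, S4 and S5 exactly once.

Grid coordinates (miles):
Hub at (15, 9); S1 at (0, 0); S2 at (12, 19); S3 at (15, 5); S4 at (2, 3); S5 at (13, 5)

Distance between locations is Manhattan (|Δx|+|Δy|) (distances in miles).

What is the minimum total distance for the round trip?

Minimum total distance: 68 miles.

Hub→S1→S2→S3→S4→S5→Hub: 24+31+17+15+13+6 = 106
Hub→S1→S2→S3→S5→S4→Hub: 24+31+17+2+13+19 = 106
Hub→S1→S2→S4→S3→S5→Hub: 24+31+26+15+2+6 = 104
Hub→S1→S2→S4→S5→S3→Hub: 24+31+26+13+2+4 = 100
Hub→S1→S2→S5→S3→S4→Hub: 24+31+15+2+15+19 = 106
Hub→S1→S2→S5→S4→S3→Hub: 24+31+15+13+15+4 = 102
Hub→S1→S3→S2→S4→S5→Hub: 24+20+17+26+13+6 = 106
Hub→S1→S3→S2→S5→S4→Hub: 24+20+17+15+13+19 = 108
Hub→S1→S3→S4→S2→S5→Hub: 24+20+15+26+15+6 = 106
Hub→S1→S3→S4→S5→S2→Hub: 24+20+15+13+15+13 = 100
Hub→S1→S3→S5→S2→S4→Hub: 24+20+2+15+26+19 = 106
Hub→S1→S3→S5→S4→S2→Hub: 24+20+2+13+26+13 = 98
Hub→S1→S4→S2→S3→S5→Hub: 24+5+26+17+2+6 = 80
Hub→S1→S4→S2→S5→S3→Hub: 24+5+26+15+2+4 = 76
… (46 more)
Hub→S2→S1→S4→S5→S3→Hub: 13+31+5+13+2+4 = 68  ← best
The minimum is 68.
One optimal route: Hub → S2 → S1 → S4 → S5 → S3 → Hub (or its reverse).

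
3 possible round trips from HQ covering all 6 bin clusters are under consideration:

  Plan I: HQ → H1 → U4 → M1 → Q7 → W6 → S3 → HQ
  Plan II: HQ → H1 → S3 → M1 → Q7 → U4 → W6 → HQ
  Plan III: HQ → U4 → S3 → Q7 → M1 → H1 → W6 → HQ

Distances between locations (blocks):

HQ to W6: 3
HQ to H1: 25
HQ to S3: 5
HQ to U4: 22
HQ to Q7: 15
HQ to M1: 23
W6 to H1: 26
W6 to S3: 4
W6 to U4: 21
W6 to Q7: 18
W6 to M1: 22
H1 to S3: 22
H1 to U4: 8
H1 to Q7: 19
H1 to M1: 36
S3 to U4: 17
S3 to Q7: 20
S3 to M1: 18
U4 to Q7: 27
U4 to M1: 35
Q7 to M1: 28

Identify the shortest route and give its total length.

Plan I: 25 + 8 + 35 + 28 + 18 + 4 + 5 = 123
Plan II: 25 + 22 + 18 + 28 + 27 + 21 + 3 = 144
Plan III: 22 + 17 + 20 + 28 + 36 + 26 + 3 = 152

123 blocks — Plan I is the shortest.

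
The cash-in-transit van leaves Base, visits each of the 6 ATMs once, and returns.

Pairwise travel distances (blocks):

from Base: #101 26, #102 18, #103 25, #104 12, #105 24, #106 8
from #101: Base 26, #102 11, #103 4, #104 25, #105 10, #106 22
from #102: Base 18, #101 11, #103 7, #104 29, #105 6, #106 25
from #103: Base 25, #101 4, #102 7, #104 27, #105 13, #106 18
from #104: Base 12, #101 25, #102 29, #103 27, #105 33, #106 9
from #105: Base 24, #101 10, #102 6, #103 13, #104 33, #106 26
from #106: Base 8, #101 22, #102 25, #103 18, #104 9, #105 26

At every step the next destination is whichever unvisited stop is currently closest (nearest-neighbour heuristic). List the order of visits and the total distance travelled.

Total distance 83 blocks via the nearest-neighbour route Base → #106 → #104 → #101 → #103 → #102 → #105 → Base.

Base → [#106:8 / #104:12 / #102:18 / #105:24 / #103:25 / #101:26] → #106 (8)
#106 → [#104:9 / #103:18 / #101:22 / #102:25 / #105:26] → #104 (9)
#104 → [#101:25 / #103:27 / #102:29 / #105:33] → #101 (25)
#101 → [#103:4 / #105:10 / #102:11] → #103 (4)
#103 → [#102:7 / #105:13] → #102 (7)
#102 → [#105:6] → #105 (6)
Return #105→Base: 24.
Total = 8 + 9 + 25 + 4 + 7 + 6 + 24 = 83.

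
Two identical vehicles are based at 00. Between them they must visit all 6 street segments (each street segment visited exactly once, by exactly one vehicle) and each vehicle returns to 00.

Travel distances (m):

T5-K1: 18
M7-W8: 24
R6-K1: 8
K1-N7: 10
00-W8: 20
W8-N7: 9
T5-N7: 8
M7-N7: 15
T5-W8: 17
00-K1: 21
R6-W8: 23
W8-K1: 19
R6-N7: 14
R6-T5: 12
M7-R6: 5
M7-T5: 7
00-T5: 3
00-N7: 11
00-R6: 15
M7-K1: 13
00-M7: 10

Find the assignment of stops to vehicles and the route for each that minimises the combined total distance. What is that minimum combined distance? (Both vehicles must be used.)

Minimum combined distance: 68 m.

Try each way of splitting the stops between the two vehicles (each non-empty) and, for each split, find the best tour for each vehicle:
  {M7} + {R6, T5, W8, K1, N7}: 20 + 62 = 82
  {R6} + {M7, T5, W8, K1, N7}: 30 + 62 = 92
  {M7, R6} + {T5, W8, K1, N7}: 30 + 60 = 90
  {T5} + {M7, R6, W8, K1, N7}: 6 + 62 = 68
  {M7, T5} + {R6, W8, K1, N7}: 20 + 62 = 82
  {R6, T5} + {M7, W8, K1, N7}: 30 + 62 = 92
  … (31 splits in total)
Best: vehicle 1 00 → T5 → 00 = 6; vehicle 2 00 → M7 → R6 → K1 → W8 → N7 → 00 = 62; combined 68.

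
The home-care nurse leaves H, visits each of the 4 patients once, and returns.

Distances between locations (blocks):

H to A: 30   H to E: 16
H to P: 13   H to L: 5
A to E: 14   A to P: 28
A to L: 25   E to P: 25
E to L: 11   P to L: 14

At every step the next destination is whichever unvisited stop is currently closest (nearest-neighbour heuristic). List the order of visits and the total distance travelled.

From H: distances to unvisited — L=5, P=13, E=16, A=30. Nearest is L (5).
From L: distances to unvisited — E=11, P=14, A=25. Nearest is E (11).
From E: distances to unvisited — A=14, P=25. Nearest is A (14).
From A: distances to unvisited — P=28. Nearest is P (28).
Return P→H: 13.
Total = 5 + 11 + 14 + 28 + 13 = 71.

71 blocks along H → L → E → A → P → H.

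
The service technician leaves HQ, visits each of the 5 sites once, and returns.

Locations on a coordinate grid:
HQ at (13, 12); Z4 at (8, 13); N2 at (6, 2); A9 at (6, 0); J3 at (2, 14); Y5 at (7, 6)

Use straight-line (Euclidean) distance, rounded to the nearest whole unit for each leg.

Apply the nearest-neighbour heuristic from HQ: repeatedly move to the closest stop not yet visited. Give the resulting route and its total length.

Nearest-neighbour total = 40; route HQ → Z4 → J3 → Y5 → N2 → A9 → HQ.

From HQ: distances to unvisited — Z4=5, Y5=8, J3=11, N2=12, A9=14. Nearest is Z4 (5).
From Z4: distances to unvisited — J3=6, Y5=7, N2=11, A9=13. Nearest is J3 (6).
From J3: distances to unvisited — Y5=9, N2=13, A9=15. Nearest is Y5 (9).
From Y5: distances to unvisited — N2=4, A9=6. Nearest is N2 (4).
From N2: distances to unvisited — A9=2. Nearest is A9 (2).
Return A9→HQ: 14.
Total = 5 + 6 + 9 + 4 + 2 + 14 = 40.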